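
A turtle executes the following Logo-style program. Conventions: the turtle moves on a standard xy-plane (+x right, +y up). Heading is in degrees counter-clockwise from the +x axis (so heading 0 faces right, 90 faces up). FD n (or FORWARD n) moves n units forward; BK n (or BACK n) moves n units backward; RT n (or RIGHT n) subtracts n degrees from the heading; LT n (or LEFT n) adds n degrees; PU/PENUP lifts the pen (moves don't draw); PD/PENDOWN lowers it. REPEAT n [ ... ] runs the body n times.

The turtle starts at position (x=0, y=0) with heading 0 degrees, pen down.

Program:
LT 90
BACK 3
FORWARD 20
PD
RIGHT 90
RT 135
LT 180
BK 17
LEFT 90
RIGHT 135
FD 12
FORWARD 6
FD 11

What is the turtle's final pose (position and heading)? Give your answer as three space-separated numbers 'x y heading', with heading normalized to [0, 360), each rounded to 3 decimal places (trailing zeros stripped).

Executing turtle program step by step:
Start: pos=(0,0), heading=0, pen down
LT 90: heading 0 -> 90
BK 3: (0,0) -> (0,-3) [heading=90, draw]
FD 20: (0,-3) -> (0,17) [heading=90, draw]
PD: pen down
RT 90: heading 90 -> 0
RT 135: heading 0 -> 225
LT 180: heading 225 -> 45
BK 17: (0,17) -> (-12.021,4.979) [heading=45, draw]
LT 90: heading 45 -> 135
RT 135: heading 135 -> 0
FD 12: (-12.021,4.979) -> (-0.021,4.979) [heading=0, draw]
FD 6: (-0.021,4.979) -> (5.979,4.979) [heading=0, draw]
FD 11: (5.979,4.979) -> (16.979,4.979) [heading=0, draw]
Final: pos=(16.979,4.979), heading=0, 6 segment(s) drawn

Answer: 16.979 4.979 0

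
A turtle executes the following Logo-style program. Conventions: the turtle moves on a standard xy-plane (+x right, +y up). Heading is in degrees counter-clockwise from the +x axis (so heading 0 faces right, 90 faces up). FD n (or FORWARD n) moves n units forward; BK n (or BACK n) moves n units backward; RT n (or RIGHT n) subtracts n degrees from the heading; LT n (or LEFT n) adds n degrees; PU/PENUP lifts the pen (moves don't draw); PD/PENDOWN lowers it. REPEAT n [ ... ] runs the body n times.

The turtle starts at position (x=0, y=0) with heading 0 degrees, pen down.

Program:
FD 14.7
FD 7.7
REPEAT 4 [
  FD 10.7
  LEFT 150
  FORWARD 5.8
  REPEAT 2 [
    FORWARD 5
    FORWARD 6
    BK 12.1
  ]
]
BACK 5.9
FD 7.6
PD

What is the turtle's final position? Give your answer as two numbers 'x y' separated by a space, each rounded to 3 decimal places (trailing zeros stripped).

Answer: 25.216 4.476

Derivation:
Executing turtle program step by step:
Start: pos=(0,0), heading=0, pen down
FD 14.7: (0,0) -> (14.7,0) [heading=0, draw]
FD 7.7: (14.7,0) -> (22.4,0) [heading=0, draw]
REPEAT 4 [
  -- iteration 1/4 --
  FD 10.7: (22.4,0) -> (33.1,0) [heading=0, draw]
  LT 150: heading 0 -> 150
  FD 5.8: (33.1,0) -> (28.077,2.9) [heading=150, draw]
  REPEAT 2 [
    -- iteration 1/2 --
    FD 5: (28.077,2.9) -> (23.747,5.4) [heading=150, draw]
    FD 6: (23.747,5.4) -> (18.551,8.4) [heading=150, draw]
    BK 12.1: (18.551,8.4) -> (29.03,2.35) [heading=150, draw]
    -- iteration 2/2 --
    FD 5: (29.03,2.35) -> (24.7,4.85) [heading=150, draw]
    FD 6: (24.7,4.85) -> (19.503,7.85) [heading=150, draw]
    BK 12.1: (19.503,7.85) -> (29.982,1.8) [heading=150, draw]
  ]
  -- iteration 2/4 --
  FD 10.7: (29.982,1.8) -> (20.716,7.15) [heading=150, draw]
  LT 150: heading 150 -> 300
  FD 5.8: (20.716,7.15) -> (23.616,2.127) [heading=300, draw]
  REPEAT 2 [
    -- iteration 1/2 --
    FD 5: (23.616,2.127) -> (26.116,-2.203) [heading=300, draw]
    FD 6: (26.116,-2.203) -> (29.116,-7.399) [heading=300, draw]
    BK 12.1: (29.116,-7.399) -> (23.066,3.08) [heading=300, draw]
    -- iteration 2/2 --
    FD 5: (23.066,3.08) -> (25.566,-1.25) [heading=300, draw]
    FD 6: (25.566,-1.25) -> (28.566,-6.447) [heading=300, draw]
    BK 12.1: (28.566,-6.447) -> (22.516,4.032) [heading=300, draw]
  ]
  -- iteration 3/4 --
  FD 10.7: (22.516,4.032) -> (27.866,-5.234) [heading=300, draw]
  LT 150: heading 300 -> 90
  FD 5.8: (27.866,-5.234) -> (27.866,0.566) [heading=90, draw]
  REPEAT 2 [
    -- iteration 1/2 --
    FD 5: (27.866,0.566) -> (27.866,5.566) [heading=90, draw]
    FD 6: (27.866,5.566) -> (27.866,11.566) [heading=90, draw]
    BK 12.1: (27.866,11.566) -> (27.866,-0.534) [heading=90, draw]
    -- iteration 2/2 --
    FD 5: (27.866,-0.534) -> (27.866,4.466) [heading=90, draw]
    FD 6: (27.866,4.466) -> (27.866,10.466) [heading=90, draw]
    BK 12.1: (27.866,10.466) -> (27.866,-1.634) [heading=90, draw]
  ]
  -- iteration 4/4 --
  FD 10.7: (27.866,-1.634) -> (27.866,9.066) [heading=90, draw]
  LT 150: heading 90 -> 240
  FD 5.8: (27.866,9.066) -> (24.966,4.043) [heading=240, draw]
  REPEAT 2 [
    -- iteration 1/2 --
    FD 5: (24.966,4.043) -> (22.466,-0.287) [heading=240, draw]
    FD 6: (22.466,-0.287) -> (19.466,-5.483) [heading=240, draw]
    BK 12.1: (19.466,-5.483) -> (25.516,4.996) [heading=240, draw]
    -- iteration 2/2 --
    FD 5: (25.516,4.996) -> (23.016,0.665) [heading=240, draw]
    FD 6: (23.016,0.665) -> (20.016,-4.531) [heading=240, draw]
    BK 12.1: (20.016,-4.531) -> (26.066,5.948) [heading=240, draw]
  ]
]
BK 5.9: (26.066,5.948) -> (29.016,11.058) [heading=240, draw]
FD 7.6: (29.016,11.058) -> (25.216,4.476) [heading=240, draw]
PD: pen down
Final: pos=(25.216,4.476), heading=240, 36 segment(s) drawn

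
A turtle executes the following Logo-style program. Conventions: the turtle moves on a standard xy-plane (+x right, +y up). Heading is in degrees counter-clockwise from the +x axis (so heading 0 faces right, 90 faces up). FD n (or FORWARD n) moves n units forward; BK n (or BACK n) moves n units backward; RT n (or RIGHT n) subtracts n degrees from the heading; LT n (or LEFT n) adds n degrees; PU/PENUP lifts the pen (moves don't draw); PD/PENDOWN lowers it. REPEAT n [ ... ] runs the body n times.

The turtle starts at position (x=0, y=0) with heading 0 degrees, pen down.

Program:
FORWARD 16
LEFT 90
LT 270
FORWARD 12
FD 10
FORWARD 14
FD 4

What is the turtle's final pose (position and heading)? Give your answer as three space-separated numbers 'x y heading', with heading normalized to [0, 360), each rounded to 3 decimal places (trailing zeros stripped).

Answer: 56 0 0

Derivation:
Executing turtle program step by step:
Start: pos=(0,0), heading=0, pen down
FD 16: (0,0) -> (16,0) [heading=0, draw]
LT 90: heading 0 -> 90
LT 270: heading 90 -> 0
FD 12: (16,0) -> (28,0) [heading=0, draw]
FD 10: (28,0) -> (38,0) [heading=0, draw]
FD 14: (38,0) -> (52,0) [heading=0, draw]
FD 4: (52,0) -> (56,0) [heading=0, draw]
Final: pos=(56,0), heading=0, 5 segment(s) drawn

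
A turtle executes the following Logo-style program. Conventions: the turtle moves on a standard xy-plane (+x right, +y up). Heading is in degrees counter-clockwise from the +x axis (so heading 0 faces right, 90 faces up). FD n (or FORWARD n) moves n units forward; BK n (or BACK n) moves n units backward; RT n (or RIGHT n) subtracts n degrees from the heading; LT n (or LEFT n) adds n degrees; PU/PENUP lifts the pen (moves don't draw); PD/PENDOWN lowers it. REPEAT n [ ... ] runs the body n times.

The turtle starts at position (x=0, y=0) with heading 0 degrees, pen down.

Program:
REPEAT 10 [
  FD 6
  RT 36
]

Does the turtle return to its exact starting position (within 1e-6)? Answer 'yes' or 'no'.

Executing turtle program step by step:
Start: pos=(0,0), heading=0, pen down
REPEAT 10 [
  -- iteration 1/10 --
  FD 6: (0,0) -> (6,0) [heading=0, draw]
  RT 36: heading 0 -> 324
  -- iteration 2/10 --
  FD 6: (6,0) -> (10.854,-3.527) [heading=324, draw]
  RT 36: heading 324 -> 288
  -- iteration 3/10 --
  FD 6: (10.854,-3.527) -> (12.708,-9.233) [heading=288, draw]
  RT 36: heading 288 -> 252
  -- iteration 4/10 --
  FD 6: (12.708,-9.233) -> (10.854,-14.939) [heading=252, draw]
  RT 36: heading 252 -> 216
  -- iteration 5/10 --
  FD 6: (10.854,-14.939) -> (6,-18.466) [heading=216, draw]
  RT 36: heading 216 -> 180
  -- iteration 6/10 --
  FD 6: (6,-18.466) -> (0,-18.466) [heading=180, draw]
  RT 36: heading 180 -> 144
  -- iteration 7/10 --
  FD 6: (0,-18.466) -> (-4.854,-14.939) [heading=144, draw]
  RT 36: heading 144 -> 108
  -- iteration 8/10 --
  FD 6: (-4.854,-14.939) -> (-6.708,-9.233) [heading=108, draw]
  RT 36: heading 108 -> 72
  -- iteration 9/10 --
  FD 6: (-6.708,-9.233) -> (-4.854,-3.527) [heading=72, draw]
  RT 36: heading 72 -> 36
  -- iteration 10/10 --
  FD 6: (-4.854,-3.527) -> (0,0) [heading=36, draw]
  RT 36: heading 36 -> 0
]
Final: pos=(0,0), heading=0, 10 segment(s) drawn

Start position: (0, 0)
Final position: (0, 0)
Distance = 0; < 1e-6 -> CLOSED

Answer: yes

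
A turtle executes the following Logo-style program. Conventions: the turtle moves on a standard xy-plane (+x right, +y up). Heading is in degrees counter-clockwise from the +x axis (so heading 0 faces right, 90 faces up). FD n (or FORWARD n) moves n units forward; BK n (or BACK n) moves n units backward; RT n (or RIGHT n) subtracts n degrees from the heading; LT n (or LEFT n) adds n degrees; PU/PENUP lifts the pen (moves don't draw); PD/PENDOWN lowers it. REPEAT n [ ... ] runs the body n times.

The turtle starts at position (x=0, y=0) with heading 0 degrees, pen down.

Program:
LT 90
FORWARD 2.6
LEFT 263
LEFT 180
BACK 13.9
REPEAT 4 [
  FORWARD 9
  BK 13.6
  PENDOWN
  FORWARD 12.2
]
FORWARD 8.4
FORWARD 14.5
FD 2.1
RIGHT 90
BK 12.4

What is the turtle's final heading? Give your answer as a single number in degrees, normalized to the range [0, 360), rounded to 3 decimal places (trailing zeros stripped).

Executing turtle program step by step:
Start: pos=(0,0), heading=0, pen down
LT 90: heading 0 -> 90
FD 2.6: (0,0) -> (0,2.6) [heading=90, draw]
LT 263: heading 90 -> 353
LT 180: heading 353 -> 173
BK 13.9: (0,2.6) -> (13.796,0.906) [heading=173, draw]
REPEAT 4 [
  -- iteration 1/4 --
  FD 9: (13.796,0.906) -> (4.863,2.003) [heading=173, draw]
  BK 13.6: (4.863,2.003) -> (18.362,0.345) [heading=173, draw]
  PD: pen down
  FD 12.2: (18.362,0.345) -> (6.253,1.832) [heading=173, draw]
  -- iteration 2/4 --
  FD 9: (6.253,1.832) -> (-2.68,2.929) [heading=173, draw]
  BK 13.6: (-2.68,2.929) -> (10.819,1.272) [heading=173, draw]
  PD: pen down
  FD 12.2: (10.819,1.272) -> (-1.29,2.758) [heading=173, draw]
  -- iteration 3/4 --
  FD 9: (-1.29,2.758) -> (-10.223,3.855) [heading=173, draw]
  BK 13.6: (-10.223,3.855) -> (3.275,2.198) [heading=173, draw]
  PD: pen down
  FD 12.2: (3.275,2.198) -> (-8.834,3.685) [heading=173, draw]
  -- iteration 4/4 --
  FD 9: (-8.834,3.685) -> (-17.767,4.781) [heading=173, draw]
  BK 13.6: (-17.767,4.781) -> (-4.268,3.124) [heading=173, draw]
  PD: pen down
  FD 12.2: (-4.268,3.124) -> (-16.377,4.611) [heading=173, draw]
]
FD 8.4: (-16.377,4.611) -> (-24.714,5.635) [heading=173, draw]
FD 14.5: (-24.714,5.635) -> (-39.106,7.402) [heading=173, draw]
FD 2.1: (-39.106,7.402) -> (-41.191,7.658) [heading=173, draw]
RT 90: heading 173 -> 83
BK 12.4: (-41.191,7.658) -> (-42.702,-4.65) [heading=83, draw]
Final: pos=(-42.702,-4.65), heading=83, 18 segment(s) drawn

Answer: 83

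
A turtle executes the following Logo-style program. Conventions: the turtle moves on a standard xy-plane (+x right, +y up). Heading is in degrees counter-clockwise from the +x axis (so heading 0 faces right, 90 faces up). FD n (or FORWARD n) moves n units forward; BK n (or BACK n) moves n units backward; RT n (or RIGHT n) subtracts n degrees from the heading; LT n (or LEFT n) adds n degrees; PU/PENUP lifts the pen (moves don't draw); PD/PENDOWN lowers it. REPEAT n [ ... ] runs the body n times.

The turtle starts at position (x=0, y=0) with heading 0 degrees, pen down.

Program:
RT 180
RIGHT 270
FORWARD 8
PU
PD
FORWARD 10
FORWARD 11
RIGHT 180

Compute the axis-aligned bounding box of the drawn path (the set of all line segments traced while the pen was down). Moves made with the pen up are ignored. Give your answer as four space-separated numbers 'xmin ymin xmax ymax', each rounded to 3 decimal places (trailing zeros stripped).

Answer: 0 -29 0 0

Derivation:
Executing turtle program step by step:
Start: pos=(0,0), heading=0, pen down
RT 180: heading 0 -> 180
RT 270: heading 180 -> 270
FD 8: (0,0) -> (0,-8) [heading=270, draw]
PU: pen up
PD: pen down
FD 10: (0,-8) -> (0,-18) [heading=270, draw]
FD 11: (0,-18) -> (0,-29) [heading=270, draw]
RT 180: heading 270 -> 90
Final: pos=(0,-29), heading=90, 3 segment(s) drawn

Segment endpoints: x in {0, 0, 0, 0}, y in {-29, -18, -8, 0}
xmin=0, ymin=-29, xmax=0, ymax=0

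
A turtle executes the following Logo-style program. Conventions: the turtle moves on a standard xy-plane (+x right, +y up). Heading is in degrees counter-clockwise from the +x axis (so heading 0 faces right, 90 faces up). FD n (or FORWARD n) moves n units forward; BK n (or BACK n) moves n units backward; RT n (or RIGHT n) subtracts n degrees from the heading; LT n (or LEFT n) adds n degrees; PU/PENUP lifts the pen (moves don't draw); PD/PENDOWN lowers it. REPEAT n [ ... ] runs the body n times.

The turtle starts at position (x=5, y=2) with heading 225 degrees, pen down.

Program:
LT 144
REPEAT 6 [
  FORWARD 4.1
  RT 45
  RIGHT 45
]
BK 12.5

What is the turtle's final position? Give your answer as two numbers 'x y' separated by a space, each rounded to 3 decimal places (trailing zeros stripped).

Answer: 22.037 0.547

Derivation:
Executing turtle program step by step:
Start: pos=(5,2), heading=225, pen down
LT 144: heading 225 -> 9
REPEAT 6 [
  -- iteration 1/6 --
  FD 4.1: (5,2) -> (9.05,2.641) [heading=9, draw]
  RT 45: heading 9 -> 324
  RT 45: heading 324 -> 279
  -- iteration 2/6 --
  FD 4.1: (9.05,2.641) -> (9.691,-1.408) [heading=279, draw]
  RT 45: heading 279 -> 234
  RT 45: heading 234 -> 189
  -- iteration 3/6 --
  FD 4.1: (9.691,-1.408) -> (5.641,-2.05) [heading=189, draw]
  RT 45: heading 189 -> 144
  RT 45: heading 144 -> 99
  -- iteration 4/6 --
  FD 4.1: (5.641,-2.05) -> (5,2) [heading=99, draw]
  RT 45: heading 99 -> 54
  RT 45: heading 54 -> 9
  -- iteration 5/6 --
  FD 4.1: (5,2) -> (9.05,2.641) [heading=9, draw]
  RT 45: heading 9 -> 324
  RT 45: heading 324 -> 279
  -- iteration 6/6 --
  FD 4.1: (9.05,2.641) -> (9.691,-1.408) [heading=279, draw]
  RT 45: heading 279 -> 234
  RT 45: heading 234 -> 189
]
BK 12.5: (9.691,-1.408) -> (22.037,0.547) [heading=189, draw]
Final: pos=(22.037,0.547), heading=189, 7 segment(s) drawn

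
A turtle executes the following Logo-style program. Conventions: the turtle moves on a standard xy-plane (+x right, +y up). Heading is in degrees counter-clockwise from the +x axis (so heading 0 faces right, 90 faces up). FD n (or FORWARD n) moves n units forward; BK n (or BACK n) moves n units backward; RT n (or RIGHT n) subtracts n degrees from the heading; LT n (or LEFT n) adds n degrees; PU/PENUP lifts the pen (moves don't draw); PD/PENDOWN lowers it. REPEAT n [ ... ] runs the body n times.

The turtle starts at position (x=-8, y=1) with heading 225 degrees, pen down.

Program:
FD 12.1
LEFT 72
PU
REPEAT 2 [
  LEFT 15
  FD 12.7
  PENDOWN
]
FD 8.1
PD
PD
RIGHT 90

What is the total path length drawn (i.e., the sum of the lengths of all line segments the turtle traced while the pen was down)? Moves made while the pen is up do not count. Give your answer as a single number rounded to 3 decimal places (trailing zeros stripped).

Answer: 32.9

Derivation:
Executing turtle program step by step:
Start: pos=(-8,1), heading=225, pen down
FD 12.1: (-8,1) -> (-16.556,-7.556) [heading=225, draw]
LT 72: heading 225 -> 297
PU: pen up
REPEAT 2 [
  -- iteration 1/2 --
  LT 15: heading 297 -> 312
  FD 12.7: (-16.556,-7.556) -> (-8.058,-16.994) [heading=312, move]
  PD: pen down
  -- iteration 2/2 --
  LT 15: heading 312 -> 327
  FD 12.7: (-8.058,-16.994) -> (2.593,-23.911) [heading=327, draw]
  PD: pen down
]
FD 8.1: (2.593,-23.911) -> (9.386,-28.322) [heading=327, draw]
PD: pen down
PD: pen down
RT 90: heading 327 -> 237
Final: pos=(9.386,-28.322), heading=237, 3 segment(s) drawn

Segment lengths:
  seg 1: (-8,1) -> (-16.556,-7.556), length = 12.1
  seg 2: (-8.058,-16.994) -> (2.593,-23.911), length = 12.7
  seg 3: (2.593,-23.911) -> (9.386,-28.322), length = 8.1
Total = 32.9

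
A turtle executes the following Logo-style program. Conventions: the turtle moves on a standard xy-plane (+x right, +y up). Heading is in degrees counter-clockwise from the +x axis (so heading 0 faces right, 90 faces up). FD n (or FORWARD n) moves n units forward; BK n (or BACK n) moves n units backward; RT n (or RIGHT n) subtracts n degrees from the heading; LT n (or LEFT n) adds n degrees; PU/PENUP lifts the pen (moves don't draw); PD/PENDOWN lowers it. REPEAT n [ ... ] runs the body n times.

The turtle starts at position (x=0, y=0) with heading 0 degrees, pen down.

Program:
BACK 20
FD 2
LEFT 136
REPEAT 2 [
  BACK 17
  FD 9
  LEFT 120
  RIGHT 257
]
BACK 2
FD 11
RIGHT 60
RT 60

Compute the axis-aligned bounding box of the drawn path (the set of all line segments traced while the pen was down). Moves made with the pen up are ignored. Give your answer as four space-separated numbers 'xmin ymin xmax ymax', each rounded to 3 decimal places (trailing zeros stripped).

Executing turtle program step by step:
Start: pos=(0,0), heading=0, pen down
BK 20: (0,0) -> (-20,0) [heading=0, draw]
FD 2: (-20,0) -> (-18,0) [heading=0, draw]
LT 136: heading 0 -> 136
REPEAT 2 [
  -- iteration 1/2 --
  BK 17: (-18,0) -> (-5.771,-11.809) [heading=136, draw]
  FD 9: (-5.771,-11.809) -> (-12.245,-5.557) [heading=136, draw]
  LT 120: heading 136 -> 256
  RT 257: heading 256 -> 359
  -- iteration 2/2 --
  BK 17: (-12.245,-5.557) -> (-29.243,-5.261) [heading=359, draw]
  FD 9: (-29.243,-5.261) -> (-20.244,-5.418) [heading=359, draw]
  LT 120: heading 359 -> 119
  RT 257: heading 119 -> 222
]
BK 2: (-20.244,-5.418) -> (-18.758,-4.079) [heading=222, draw]
FD 11: (-18.758,-4.079) -> (-26.932,-11.44) [heading=222, draw]
RT 60: heading 222 -> 162
RT 60: heading 162 -> 102
Final: pos=(-26.932,-11.44), heading=102, 8 segment(s) drawn

Segment endpoints: x in {-29.243, -26.932, -20.244, -20, -18.758, -18, -12.245, -5.771, 0}, y in {-11.809, -11.44, -5.557, -5.418, -5.261, -4.079, 0}
xmin=-29.243, ymin=-11.809, xmax=0, ymax=0

Answer: -29.243 -11.809 0 0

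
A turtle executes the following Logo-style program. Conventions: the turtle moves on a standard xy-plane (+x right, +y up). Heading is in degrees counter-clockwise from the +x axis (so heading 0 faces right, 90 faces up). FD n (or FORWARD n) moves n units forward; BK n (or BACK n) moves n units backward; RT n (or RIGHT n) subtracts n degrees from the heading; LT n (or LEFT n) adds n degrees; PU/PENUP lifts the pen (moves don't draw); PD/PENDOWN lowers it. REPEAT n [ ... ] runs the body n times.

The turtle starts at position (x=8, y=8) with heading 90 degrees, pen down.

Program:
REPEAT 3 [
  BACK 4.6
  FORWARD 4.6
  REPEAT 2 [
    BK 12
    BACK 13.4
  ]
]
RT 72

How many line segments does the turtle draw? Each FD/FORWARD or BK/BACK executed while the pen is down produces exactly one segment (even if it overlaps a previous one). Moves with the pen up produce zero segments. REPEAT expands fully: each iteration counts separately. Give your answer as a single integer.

Executing turtle program step by step:
Start: pos=(8,8), heading=90, pen down
REPEAT 3 [
  -- iteration 1/3 --
  BK 4.6: (8,8) -> (8,3.4) [heading=90, draw]
  FD 4.6: (8,3.4) -> (8,8) [heading=90, draw]
  REPEAT 2 [
    -- iteration 1/2 --
    BK 12: (8,8) -> (8,-4) [heading=90, draw]
    BK 13.4: (8,-4) -> (8,-17.4) [heading=90, draw]
    -- iteration 2/2 --
    BK 12: (8,-17.4) -> (8,-29.4) [heading=90, draw]
    BK 13.4: (8,-29.4) -> (8,-42.8) [heading=90, draw]
  ]
  -- iteration 2/3 --
  BK 4.6: (8,-42.8) -> (8,-47.4) [heading=90, draw]
  FD 4.6: (8,-47.4) -> (8,-42.8) [heading=90, draw]
  REPEAT 2 [
    -- iteration 1/2 --
    BK 12: (8,-42.8) -> (8,-54.8) [heading=90, draw]
    BK 13.4: (8,-54.8) -> (8,-68.2) [heading=90, draw]
    -- iteration 2/2 --
    BK 12: (8,-68.2) -> (8,-80.2) [heading=90, draw]
    BK 13.4: (8,-80.2) -> (8,-93.6) [heading=90, draw]
  ]
  -- iteration 3/3 --
  BK 4.6: (8,-93.6) -> (8,-98.2) [heading=90, draw]
  FD 4.6: (8,-98.2) -> (8,-93.6) [heading=90, draw]
  REPEAT 2 [
    -- iteration 1/2 --
    BK 12: (8,-93.6) -> (8,-105.6) [heading=90, draw]
    BK 13.4: (8,-105.6) -> (8,-119) [heading=90, draw]
    -- iteration 2/2 --
    BK 12: (8,-119) -> (8,-131) [heading=90, draw]
    BK 13.4: (8,-131) -> (8,-144.4) [heading=90, draw]
  ]
]
RT 72: heading 90 -> 18
Final: pos=(8,-144.4), heading=18, 18 segment(s) drawn
Segments drawn: 18

Answer: 18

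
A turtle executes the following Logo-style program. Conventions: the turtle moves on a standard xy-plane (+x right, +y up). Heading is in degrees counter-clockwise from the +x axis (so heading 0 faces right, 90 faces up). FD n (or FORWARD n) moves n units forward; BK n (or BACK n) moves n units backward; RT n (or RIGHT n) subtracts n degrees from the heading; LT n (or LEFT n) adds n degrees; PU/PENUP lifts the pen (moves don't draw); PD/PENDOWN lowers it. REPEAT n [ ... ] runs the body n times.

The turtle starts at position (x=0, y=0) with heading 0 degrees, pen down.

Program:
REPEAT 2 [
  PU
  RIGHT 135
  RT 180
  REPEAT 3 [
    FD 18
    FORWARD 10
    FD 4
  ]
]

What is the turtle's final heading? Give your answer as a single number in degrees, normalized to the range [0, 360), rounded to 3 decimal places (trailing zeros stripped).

Answer: 90

Derivation:
Executing turtle program step by step:
Start: pos=(0,0), heading=0, pen down
REPEAT 2 [
  -- iteration 1/2 --
  PU: pen up
  RT 135: heading 0 -> 225
  RT 180: heading 225 -> 45
  REPEAT 3 [
    -- iteration 1/3 --
    FD 18: (0,0) -> (12.728,12.728) [heading=45, move]
    FD 10: (12.728,12.728) -> (19.799,19.799) [heading=45, move]
    FD 4: (19.799,19.799) -> (22.627,22.627) [heading=45, move]
    -- iteration 2/3 --
    FD 18: (22.627,22.627) -> (35.355,35.355) [heading=45, move]
    FD 10: (35.355,35.355) -> (42.426,42.426) [heading=45, move]
    FD 4: (42.426,42.426) -> (45.255,45.255) [heading=45, move]
    -- iteration 3/3 --
    FD 18: (45.255,45.255) -> (57.983,57.983) [heading=45, move]
    FD 10: (57.983,57.983) -> (65.054,65.054) [heading=45, move]
    FD 4: (65.054,65.054) -> (67.882,67.882) [heading=45, move]
  ]
  -- iteration 2/2 --
  PU: pen up
  RT 135: heading 45 -> 270
  RT 180: heading 270 -> 90
  REPEAT 3 [
    -- iteration 1/3 --
    FD 18: (67.882,67.882) -> (67.882,85.882) [heading=90, move]
    FD 10: (67.882,85.882) -> (67.882,95.882) [heading=90, move]
    FD 4: (67.882,95.882) -> (67.882,99.882) [heading=90, move]
    -- iteration 2/3 --
    FD 18: (67.882,99.882) -> (67.882,117.882) [heading=90, move]
    FD 10: (67.882,117.882) -> (67.882,127.882) [heading=90, move]
    FD 4: (67.882,127.882) -> (67.882,131.882) [heading=90, move]
    -- iteration 3/3 --
    FD 18: (67.882,131.882) -> (67.882,149.882) [heading=90, move]
    FD 10: (67.882,149.882) -> (67.882,159.882) [heading=90, move]
    FD 4: (67.882,159.882) -> (67.882,163.882) [heading=90, move]
  ]
]
Final: pos=(67.882,163.882), heading=90, 0 segment(s) drawn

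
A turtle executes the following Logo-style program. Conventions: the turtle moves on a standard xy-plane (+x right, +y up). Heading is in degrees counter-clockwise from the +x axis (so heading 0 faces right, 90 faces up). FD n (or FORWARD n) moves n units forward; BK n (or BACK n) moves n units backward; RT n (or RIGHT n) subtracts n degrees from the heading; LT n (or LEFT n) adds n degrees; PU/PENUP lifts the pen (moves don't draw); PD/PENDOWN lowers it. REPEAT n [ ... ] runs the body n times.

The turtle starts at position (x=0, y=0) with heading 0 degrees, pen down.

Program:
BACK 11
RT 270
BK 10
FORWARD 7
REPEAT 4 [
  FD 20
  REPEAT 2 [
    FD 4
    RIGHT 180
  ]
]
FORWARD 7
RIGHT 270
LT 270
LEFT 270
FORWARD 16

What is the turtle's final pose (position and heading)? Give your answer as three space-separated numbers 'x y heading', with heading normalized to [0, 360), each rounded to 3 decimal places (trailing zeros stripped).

Executing turtle program step by step:
Start: pos=(0,0), heading=0, pen down
BK 11: (0,0) -> (-11,0) [heading=0, draw]
RT 270: heading 0 -> 90
BK 10: (-11,0) -> (-11,-10) [heading=90, draw]
FD 7: (-11,-10) -> (-11,-3) [heading=90, draw]
REPEAT 4 [
  -- iteration 1/4 --
  FD 20: (-11,-3) -> (-11,17) [heading=90, draw]
  REPEAT 2 [
    -- iteration 1/2 --
    FD 4: (-11,17) -> (-11,21) [heading=90, draw]
    RT 180: heading 90 -> 270
    -- iteration 2/2 --
    FD 4: (-11,21) -> (-11,17) [heading=270, draw]
    RT 180: heading 270 -> 90
  ]
  -- iteration 2/4 --
  FD 20: (-11,17) -> (-11,37) [heading=90, draw]
  REPEAT 2 [
    -- iteration 1/2 --
    FD 4: (-11,37) -> (-11,41) [heading=90, draw]
    RT 180: heading 90 -> 270
    -- iteration 2/2 --
    FD 4: (-11,41) -> (-11,37) [heading=270, draw]
    RT 180: heading 270 -> 90
  ]
  -- iteration 3/4 --
  FD 20: (-11,37) -> (-11,57) [heading=90, draw]
  REPEAT 2 [
    -- iteration 1/2 --
    FD 4: (-11,57) -> (-11,61) [heading=90, draw]
    RT 180: heading 90 -> 270
    -- iteration 2/2 --
    FD 4: (-11,61) -> (-11,57) [heading=270, draw]
    RT 180: heading 270 -> 90
  ]
  -- iteration 4/4 --
  FD 20: (-11,57) -> (-11,77) [heading=90, draw]
  REPEAT 2 [
    -- iteration 1/2 --
    FD 4: (-11,77) -> (-11,81) [heading=90, draw]
    RT 180: heading 90 -> 270
    -- iteration 2/2 --
    FD 4: (-11,81) -> (-11,77) [heading=270, draw]
    RT 180: heading 270 -> 90
  ]
]
FD 7: (-11,77) -> (-11,84) [heading=90, draw]
RT 270: heading 90 -> 180
LT 270: heading 180 -> 90
LT 270: heading 90 -> 0
FD 16: (-11,84) -> (5,84) [heading=0, draw]
Final: pos=(5,84), heading=0, 17 segment(s) drawn

Answer: 5 84 0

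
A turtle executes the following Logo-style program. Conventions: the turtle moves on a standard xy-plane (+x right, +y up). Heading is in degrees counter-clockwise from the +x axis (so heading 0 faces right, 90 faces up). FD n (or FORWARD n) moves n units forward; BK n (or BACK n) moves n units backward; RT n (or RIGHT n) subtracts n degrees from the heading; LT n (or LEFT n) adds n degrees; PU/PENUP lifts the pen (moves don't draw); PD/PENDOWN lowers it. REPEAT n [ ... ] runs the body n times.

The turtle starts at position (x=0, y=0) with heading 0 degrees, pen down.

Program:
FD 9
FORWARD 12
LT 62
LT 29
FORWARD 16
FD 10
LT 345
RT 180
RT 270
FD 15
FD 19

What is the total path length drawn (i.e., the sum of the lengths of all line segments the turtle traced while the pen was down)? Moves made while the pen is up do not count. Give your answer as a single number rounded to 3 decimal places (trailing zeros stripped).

Executing turtle program step by step:
Start: pos=(0,0), heading=0, pen down
FD 9: (0,0) -> (9,0) [heading=0, draw]
FD 12: (9,0) -> (21,0) [heading=0, draw]
LT 62: heading 0 -> 62
LT 29: heading 62 -> 91
FD 16: (21,0) -> (20.721,15.998) [heading=91, draw]
FD 10: (20.721,15.998) -> (20.546,25.996) [heading=91, draw]
LT 345: heading 91 -> 76
RT 180: heading 76 -> 256
RT 270: heading 256 -> 346
FD 15: (20.546,25.996) -> (35.101,22.367) [heading=346, draw]
FD 19: (35.101,22.367) -> (53.536,17.771) [heading=346, draw]
Final: pos=(53.536,17.771), heading=346, 6 segment(s) drawn

Segment lengths:
  seg 1: (0,0) -> (9,0), length = 9
  seg 2: (9,0) -> (21,0), length = 12
  seg 3: (21,0) -> (20.721,15.998), length = 16
  seg 4: (20.721,15.998) -> (20.546,25.996), length = 10
  seg 5: (20.546,25.996) -> (35.101,22.367), length = 15
  seg 6: (35.101,22.367) -> (53.536,17.771), length = 19
Total = 81

Answer: 81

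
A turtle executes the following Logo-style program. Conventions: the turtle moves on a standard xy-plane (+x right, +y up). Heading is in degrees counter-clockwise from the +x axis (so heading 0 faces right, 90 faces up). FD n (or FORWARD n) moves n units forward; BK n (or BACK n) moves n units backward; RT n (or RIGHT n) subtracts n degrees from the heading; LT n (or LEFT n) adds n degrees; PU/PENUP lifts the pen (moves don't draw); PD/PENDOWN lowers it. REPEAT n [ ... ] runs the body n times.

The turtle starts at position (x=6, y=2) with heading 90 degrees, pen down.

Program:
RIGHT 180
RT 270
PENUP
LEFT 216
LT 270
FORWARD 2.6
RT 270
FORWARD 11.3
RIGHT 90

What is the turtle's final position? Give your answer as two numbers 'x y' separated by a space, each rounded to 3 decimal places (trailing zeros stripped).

Answer: -4.67 -2.539

Derivation:
Executing turtle program step by step:
Start: pos=(6,2), heading=90, pen down
RT 180: heading 90 -> 270
RT 270: heading 270 -> 0
PU: pen up
LT 216: heading 0 -> 216
LT 270: heading 216 -> 126
FD 2.6: (6,2) -> (4.472,4.103) [heading=126, move]
RT 270: heading 126 -> 216
FD 11.3: (4.472,4.103) -> (-4.67,-2.539) [heading=216, move]
RT 90: heading 216 -> 126
Final: pos=(-4.67,-2.539), heading=126, 0 segment(s) drawn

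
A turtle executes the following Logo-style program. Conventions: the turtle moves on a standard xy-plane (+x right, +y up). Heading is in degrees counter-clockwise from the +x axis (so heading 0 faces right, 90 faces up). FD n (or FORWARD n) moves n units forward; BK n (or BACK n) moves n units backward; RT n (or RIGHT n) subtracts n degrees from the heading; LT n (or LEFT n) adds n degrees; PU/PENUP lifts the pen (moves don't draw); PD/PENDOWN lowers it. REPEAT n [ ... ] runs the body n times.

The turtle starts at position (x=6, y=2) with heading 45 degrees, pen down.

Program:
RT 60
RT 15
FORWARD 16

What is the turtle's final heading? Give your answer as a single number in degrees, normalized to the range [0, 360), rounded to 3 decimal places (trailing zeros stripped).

Answer: 330

Derivation:
Executing turtle program step by step:
Start: pos=(6,2), heading=45, pen down
RT 60: heading 45 -> 345
RT 15: heading 345 -> 330
FD 16: (6,2) -> (19.856,-6) [heading=330, draw]
Final: pos=(19.856,-6), heading=330, 1 segment(s) drawn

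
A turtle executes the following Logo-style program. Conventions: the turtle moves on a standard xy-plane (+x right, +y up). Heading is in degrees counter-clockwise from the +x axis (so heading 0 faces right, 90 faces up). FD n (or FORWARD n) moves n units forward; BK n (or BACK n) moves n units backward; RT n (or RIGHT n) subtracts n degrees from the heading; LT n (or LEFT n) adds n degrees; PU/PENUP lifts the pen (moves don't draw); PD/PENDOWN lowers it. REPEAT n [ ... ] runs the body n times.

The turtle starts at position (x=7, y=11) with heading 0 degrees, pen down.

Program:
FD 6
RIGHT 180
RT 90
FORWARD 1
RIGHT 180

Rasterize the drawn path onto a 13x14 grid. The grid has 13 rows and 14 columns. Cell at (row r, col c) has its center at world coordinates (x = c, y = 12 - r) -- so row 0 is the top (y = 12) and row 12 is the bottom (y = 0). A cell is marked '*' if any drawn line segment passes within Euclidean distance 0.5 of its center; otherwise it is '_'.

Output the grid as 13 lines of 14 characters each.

Answer: _____________*
_______*******
______________
______________
______________
______________
______________
______________
______________
______________
______________
______________
______________

Derivation:
Segment 0: (7,11) -> (13,11)
Segment 1: (13,11) -> (13,12)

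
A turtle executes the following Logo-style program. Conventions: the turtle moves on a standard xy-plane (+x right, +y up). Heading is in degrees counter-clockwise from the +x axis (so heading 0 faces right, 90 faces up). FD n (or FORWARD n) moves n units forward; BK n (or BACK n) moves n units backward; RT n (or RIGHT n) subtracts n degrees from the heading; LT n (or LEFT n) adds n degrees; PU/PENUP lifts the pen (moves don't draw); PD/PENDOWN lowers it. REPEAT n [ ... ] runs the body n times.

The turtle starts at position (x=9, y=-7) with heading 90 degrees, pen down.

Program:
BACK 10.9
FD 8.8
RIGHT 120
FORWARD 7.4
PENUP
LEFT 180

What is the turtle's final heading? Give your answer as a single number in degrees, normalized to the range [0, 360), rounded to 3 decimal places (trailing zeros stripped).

Executing turtle program step by step:
Start: pos=(9,-7), heading=90, pen down
BK 10.9: (9,-7) -> (9,-17.9) [heading=90, draw]
FD 8.8: (9,-17.9) -> (9,-9.1) [heading=90, draw]
RT 120: heading 90 -> 330
FD 7.4: (9,-9.1) -> (15.409,-12.8) [heading=330, draw]
PU: pen up
LT 180: heading 330 -> 150
Final: pos=(15.409,-12.8), heading=150, 3 segment(s) drawn

Answer: 150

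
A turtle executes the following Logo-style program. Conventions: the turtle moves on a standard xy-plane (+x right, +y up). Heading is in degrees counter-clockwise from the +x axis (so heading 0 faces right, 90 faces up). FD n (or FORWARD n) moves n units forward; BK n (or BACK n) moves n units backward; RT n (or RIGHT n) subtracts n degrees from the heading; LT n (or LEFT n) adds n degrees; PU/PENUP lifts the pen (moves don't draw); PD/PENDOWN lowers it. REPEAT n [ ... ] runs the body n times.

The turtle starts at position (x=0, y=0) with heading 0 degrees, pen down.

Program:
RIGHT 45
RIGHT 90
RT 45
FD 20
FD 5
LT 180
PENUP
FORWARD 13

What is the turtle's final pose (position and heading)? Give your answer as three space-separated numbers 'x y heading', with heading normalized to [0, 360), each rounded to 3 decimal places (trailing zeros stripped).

Answer: -12 0 0

Derivation:
Executing turtle program step by step:
Start: pos=(0,0), heading=0, pen down
RT 45: heading 0 -> 315
RT 90: heading 315 -> 225
RT 45: heading 225 -> 180
FD 20: (0,0) -> (-20,0) [heading=180, draw]
FD 5: (-20,0) -> (-25,0) [heading=180, draw]
LT 180: heading 180 -> 0
PU: pen up
FD 13: (-25,0) -> (-12,0) [heading=0, move]
Final: pos=(-12,0), heading=0, 2 segment(s) drawn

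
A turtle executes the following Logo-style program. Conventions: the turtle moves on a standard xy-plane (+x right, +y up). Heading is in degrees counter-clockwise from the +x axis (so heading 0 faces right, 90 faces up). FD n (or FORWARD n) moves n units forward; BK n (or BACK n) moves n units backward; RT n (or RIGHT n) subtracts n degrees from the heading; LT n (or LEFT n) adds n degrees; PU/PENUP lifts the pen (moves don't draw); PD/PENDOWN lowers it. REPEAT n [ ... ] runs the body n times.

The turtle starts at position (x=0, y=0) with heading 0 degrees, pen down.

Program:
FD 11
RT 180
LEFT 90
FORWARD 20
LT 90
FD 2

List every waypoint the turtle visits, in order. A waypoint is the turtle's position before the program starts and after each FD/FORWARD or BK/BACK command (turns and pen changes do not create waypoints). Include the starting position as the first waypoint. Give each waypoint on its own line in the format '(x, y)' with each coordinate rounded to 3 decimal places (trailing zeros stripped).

Answer: (0, 0)
(11, 0)
(11, -20)
(13, -20)

Derivation:
Executing turtle program step by step:
Start: pos=(0,0), heading=0, pen down
FD 11: (0,0) -> (11,0) [heading=0, draw]
RT 180: heading 0 -> 180
LT 90: heading 180 -> 270
FD 20: (11,0) -> (11,-20) [heading=270, draw]
LT 90: heading 270 -> 0
FD 2: (11,-20) -> (13,-20) [heading=0, draw]
Final: pos=(13,-20), heading=0, 3 segment(s) drawn
Waypoints (4 total):
(0, 0)
(11, 0)
(11, -20)
(13, -20)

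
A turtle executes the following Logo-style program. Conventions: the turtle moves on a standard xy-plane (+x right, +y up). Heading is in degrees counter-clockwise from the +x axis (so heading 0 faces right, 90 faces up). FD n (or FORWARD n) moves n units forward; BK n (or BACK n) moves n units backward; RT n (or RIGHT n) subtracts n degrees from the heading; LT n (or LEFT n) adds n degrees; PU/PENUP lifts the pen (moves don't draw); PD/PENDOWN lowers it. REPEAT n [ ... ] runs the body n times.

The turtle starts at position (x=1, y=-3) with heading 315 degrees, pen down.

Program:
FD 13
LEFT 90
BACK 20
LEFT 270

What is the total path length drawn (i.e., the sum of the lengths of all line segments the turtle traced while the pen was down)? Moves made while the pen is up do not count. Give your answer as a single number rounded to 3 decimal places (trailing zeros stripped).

Answer: 33

Derivation:
Executing turtle program step by step:
Start: pos=(1,-3), heading=315, pen down
FD 13: (1,-3) -> (10.192,-12.192) [heading=315, draw]
LT 90: heading 315 -> 45
BK 20: (10.192,-12.192) -> (-3.95,-26.335) [heading=45, draw]
LT 270: heading 45 -> 315
Final: pos=(-3.95,-26.335), heading=315, 2 segment(s) drawn

Segment lengths:
  seg 1: (1,-3) -> (10.192,-12.192), length = 13
  seg 2: (10.192,-12.192) -> (-3.95,-26.335), length = 20
Total = 33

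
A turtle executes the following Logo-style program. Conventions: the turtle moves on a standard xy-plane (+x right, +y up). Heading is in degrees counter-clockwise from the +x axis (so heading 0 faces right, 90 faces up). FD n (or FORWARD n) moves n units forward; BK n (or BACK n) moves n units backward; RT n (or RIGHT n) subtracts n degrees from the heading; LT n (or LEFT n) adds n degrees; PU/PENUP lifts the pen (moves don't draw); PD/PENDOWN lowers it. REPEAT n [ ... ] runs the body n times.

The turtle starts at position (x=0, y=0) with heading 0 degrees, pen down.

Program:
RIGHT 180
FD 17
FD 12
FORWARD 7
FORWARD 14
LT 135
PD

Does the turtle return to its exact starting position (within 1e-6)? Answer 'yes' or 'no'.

Answer: no

Derivation:
Executing turtle program step by step:
Start: pos=(0,0), heading=0, pen down
RT 180: heading 0 -> 180
FD 17: (0,0) -> (-17,0) [heading=180, draw]
FD 12: (-17,0) -> (-29,0) [heading=180, draw]
FD 7: (-29,0) -> (-36,0) [heading=180, draw]
FD 14: (-36,0) -> (-50,0) [heading=180, draw]
LT 135: heading 180 -> 315
PD: pen down
Final: pos=(-50,0), heading=315, 4 segment(s) drawn

Start position: (0, 0)
Final position: (-50, 0)
Distance = 50; >= 1e-6 -> NOT closed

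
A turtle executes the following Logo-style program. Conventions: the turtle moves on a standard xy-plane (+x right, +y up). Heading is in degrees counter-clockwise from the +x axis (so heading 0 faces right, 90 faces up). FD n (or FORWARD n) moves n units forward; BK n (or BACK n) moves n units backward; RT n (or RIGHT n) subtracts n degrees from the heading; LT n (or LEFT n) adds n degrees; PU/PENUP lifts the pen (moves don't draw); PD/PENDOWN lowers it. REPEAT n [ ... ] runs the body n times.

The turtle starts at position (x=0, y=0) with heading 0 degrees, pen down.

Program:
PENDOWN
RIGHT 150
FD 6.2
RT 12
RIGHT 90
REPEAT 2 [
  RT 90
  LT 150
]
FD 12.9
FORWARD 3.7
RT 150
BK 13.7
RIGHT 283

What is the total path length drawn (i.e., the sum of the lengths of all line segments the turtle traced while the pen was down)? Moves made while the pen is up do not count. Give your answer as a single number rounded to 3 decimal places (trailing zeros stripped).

Answer: 36.5

Derivation:
Executing turtle program step by step:
Start: pos=(0,0), heading=0, pen down
PD: pen down
RT 150: heading 0 -> 210
FD 6.2: (0,0) -> (-5.369,-3.1) [heading=210, draw]
RT 12: heading 210 -> 198
RT 90: heading 198 -> 108
REPEAT 2 [
  -- iteration 1/2 --
  RT 90: heading 108 -> 18
  LT 150: heading 18 -> 168
  -- iteration 2/2 --
  RT 90: heading 168 -> 78
  LT 150: heading 78 -> 228
]
FD 12.9: (-5.369,-3.1) -> (-14.001,-12.687) [heading=228, draw]
FD 3.7: (-14.001,-12.687) -> (-16.477,-15.436) [heading=228, draw]
RT 150: heading 228 -> 78
BK 13.7: (-16.477,-15.436) -> (-19.325,-28.837) [heading=78, draw]
RT 283: heading 78 -> 155
Final: pos=(-19.325,-28.837), heading=155, 4 segment(s) drawn

Segment lengths:
  seg 1: (0,0) -> (-5.369,-3.1), length = 6.2
  seg 2: (-5.369,-3.1) -> (-14.001,-12.687), length = 12.9
  seg 3: (-14.001,-12.687) -> (-16.477,-15.436), length = 3.7
  seg 4: (-16.477,-15.436) -> (-19.325,-28.837), length = 13.7
Total = 36.5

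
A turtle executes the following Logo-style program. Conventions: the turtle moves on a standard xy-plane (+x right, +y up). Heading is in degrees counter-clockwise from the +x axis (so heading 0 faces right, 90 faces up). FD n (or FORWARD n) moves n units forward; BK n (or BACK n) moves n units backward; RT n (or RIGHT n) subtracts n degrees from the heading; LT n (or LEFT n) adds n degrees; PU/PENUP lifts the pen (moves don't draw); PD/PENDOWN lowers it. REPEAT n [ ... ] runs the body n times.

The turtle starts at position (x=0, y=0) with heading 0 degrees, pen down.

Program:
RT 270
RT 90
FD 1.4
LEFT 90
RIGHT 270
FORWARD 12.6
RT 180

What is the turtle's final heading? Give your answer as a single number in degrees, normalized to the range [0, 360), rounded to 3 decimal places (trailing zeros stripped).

Answer: 0

Derivation:
Executing turtle program step by step:
Start: pos=(0,0), heading=0, pen down
RT 270: heading 0 -> 90
RT 90: heading 90 -> 0
FD 1.4: (0,0) -> (1.4,0) [heading=0, draw]
LT 90: heading 0 -> 90
RT 270: heading 90 -> 180
FD 12.6: (1.4,0) -> (-11.2,0) [heading=180, draw]
RT 180: heading 180 -> 0
Final: pos=(-11.2,0), heading=0, 2 segment(s) drawn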